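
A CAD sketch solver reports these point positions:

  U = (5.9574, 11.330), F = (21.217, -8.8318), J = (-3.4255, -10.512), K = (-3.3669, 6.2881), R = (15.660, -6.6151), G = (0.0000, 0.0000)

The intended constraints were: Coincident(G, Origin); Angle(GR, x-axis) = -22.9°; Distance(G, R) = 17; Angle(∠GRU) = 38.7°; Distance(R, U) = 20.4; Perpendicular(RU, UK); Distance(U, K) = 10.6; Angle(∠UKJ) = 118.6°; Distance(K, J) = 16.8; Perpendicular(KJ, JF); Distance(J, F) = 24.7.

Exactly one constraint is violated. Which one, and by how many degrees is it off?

Perpendicular(KJ, JF) — off by 4.10°.

G = (0.00, 0.00) ✓; GR at -22.90° ✓; |GR| = 17.00 ✓; ∠GRU = 38.70° ✓; |RU| = 20.40 ✓; ∠(RU, UK) = 90.00° ✓; |UK| = 10.60 ✓; ∠UKJ = 118.6° ✓; |KJ| = 16.80 ✓; ∠(KJ, JF) = 94.10° ✗; |JF| = 24.70 ✓.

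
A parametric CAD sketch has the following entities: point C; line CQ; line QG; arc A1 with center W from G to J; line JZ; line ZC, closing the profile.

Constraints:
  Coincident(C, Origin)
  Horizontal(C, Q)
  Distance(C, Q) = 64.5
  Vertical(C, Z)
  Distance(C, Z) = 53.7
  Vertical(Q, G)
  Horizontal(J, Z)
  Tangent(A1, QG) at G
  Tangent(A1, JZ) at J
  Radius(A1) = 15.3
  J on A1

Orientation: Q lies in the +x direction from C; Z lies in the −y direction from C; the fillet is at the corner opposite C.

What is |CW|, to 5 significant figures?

62.412

C is at the origin; C and Q share the same y with |CQ| = 64.5 and Q on the +x side, so Q = (64.500, 0.0000). C and Z share the same x with |CZ| = 53.7 and Z on the −y side, so Z = (0.0000, -53.700). The virtual corner opposite C is at (64.500, -53.700). The tangent condition forces WG to be normal to QG and tangency of A1 to JZ means the radius WJ is perpendicular to JZ, with radius 15.3, so the center W sits 15.3 in from both sides at W = (49.200, -38.400). Then |CW| = |W − C| = 62.412.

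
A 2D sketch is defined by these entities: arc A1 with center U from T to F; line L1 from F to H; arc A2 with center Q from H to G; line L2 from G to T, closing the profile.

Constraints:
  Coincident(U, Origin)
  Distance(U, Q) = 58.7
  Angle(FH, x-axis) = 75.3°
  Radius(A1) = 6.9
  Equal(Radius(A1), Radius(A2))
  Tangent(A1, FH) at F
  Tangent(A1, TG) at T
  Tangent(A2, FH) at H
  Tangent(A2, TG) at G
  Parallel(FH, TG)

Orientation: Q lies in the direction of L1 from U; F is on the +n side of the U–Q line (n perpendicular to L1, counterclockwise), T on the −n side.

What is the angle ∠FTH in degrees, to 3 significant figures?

76.8°

The slot axis is L1's direction at 75.3°, so u = (cos 75.3°, sin 75.3°) = (0.254, 0.967) and n = (−sin 75.3°, cos 75.3°) = (-0.967, 0.254). U is at the origin and Q lies 58.7 along u from U, so Q = 58.7·u = (14.9, 56.8). Tangency of A1 to both parallel lines with radius 6.9 puts F and T at U ± 6.9·n: F = (-6.67, 1.75), T = (6.67, -1.75). Equal radii place H and G the same way about Q: H = Q + 6.9·n = (8.22, 58.5), G = Q − 6.9·n = (21.6, 55.0). Then cos ∠FTH = TF·TH / (|TF||TH|), giving 76.8°.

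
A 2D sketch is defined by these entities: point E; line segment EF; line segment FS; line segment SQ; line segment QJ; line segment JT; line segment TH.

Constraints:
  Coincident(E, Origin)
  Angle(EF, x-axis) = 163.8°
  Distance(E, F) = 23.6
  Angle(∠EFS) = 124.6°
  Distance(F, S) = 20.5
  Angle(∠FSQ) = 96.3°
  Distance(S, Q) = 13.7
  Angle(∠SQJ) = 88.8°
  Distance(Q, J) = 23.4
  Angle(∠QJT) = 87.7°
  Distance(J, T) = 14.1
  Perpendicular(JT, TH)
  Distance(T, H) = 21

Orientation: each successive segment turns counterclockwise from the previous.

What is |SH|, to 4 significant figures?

1.628

E is at the origin; EF runs at 163.8° with length 23.6, so F = (-22.66, 6.584). ∠EFS = 124.6° gives FS at -140.8° from the x-axis; with |FS| = 20.5, S = (-38.55, -6.372). ∠FSQ = 96.3° gives SQ at -57.10° from the x-axis; with |SQ| = 13.7, Q = (-31.11, -17.88). ∠SQJ = 88.8° gives QJ at 34.10° from the x-axis; with |QJ| = 23.4, J = (-11.73, -4.756). ∠QJT = 87.7° gives JT at 126.4° from the x-axis; with |JT| = 14.1, T = (-20.10, 6.593). JT is perpendicular to TH, so TH runs at -143.6°; with |TH| = 21.0, H = (-37.00, -5.869). Then |SH| = |H − S| = 1.628.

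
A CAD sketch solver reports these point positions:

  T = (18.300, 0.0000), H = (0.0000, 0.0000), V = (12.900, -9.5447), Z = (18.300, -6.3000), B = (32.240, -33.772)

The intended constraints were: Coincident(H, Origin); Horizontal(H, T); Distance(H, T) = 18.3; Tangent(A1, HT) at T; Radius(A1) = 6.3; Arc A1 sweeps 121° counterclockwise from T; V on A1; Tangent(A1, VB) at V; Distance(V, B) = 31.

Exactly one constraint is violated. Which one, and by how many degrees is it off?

Tangent(A1, VB) at V — off by 7.60°.

H = (0.00, 0.00) ✓; H.y = 0.00, T.y = 0.00 ✓; |HT| = 18.30 ✓; ∠(ZT, TH) = 90.00° ✓; |ZT| = 6.300 ✓; bearing(Z→V) − bearing(Z→T) = 121.0° ✓; |ZV| = 6.300 ✓; ∠(ZV, VB) = 82.40° ✗; |VB| = 31.00 ✓.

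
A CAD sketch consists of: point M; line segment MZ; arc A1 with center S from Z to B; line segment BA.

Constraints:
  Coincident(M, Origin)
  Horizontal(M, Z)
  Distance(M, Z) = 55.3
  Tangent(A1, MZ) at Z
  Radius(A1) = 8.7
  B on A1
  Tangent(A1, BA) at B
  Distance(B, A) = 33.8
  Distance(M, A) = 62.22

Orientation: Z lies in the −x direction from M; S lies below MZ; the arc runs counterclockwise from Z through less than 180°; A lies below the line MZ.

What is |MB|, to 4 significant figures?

64.15

Checks: ∠(SZ, ZM) = 90.00° ✓; |SZ| = 8.700 ✓; |SB| = 8.700 ✓; ∠(SB, BA) = 90.00° ✓; |BA| = 33.80 ✓; |MA| = 62.22 ✓.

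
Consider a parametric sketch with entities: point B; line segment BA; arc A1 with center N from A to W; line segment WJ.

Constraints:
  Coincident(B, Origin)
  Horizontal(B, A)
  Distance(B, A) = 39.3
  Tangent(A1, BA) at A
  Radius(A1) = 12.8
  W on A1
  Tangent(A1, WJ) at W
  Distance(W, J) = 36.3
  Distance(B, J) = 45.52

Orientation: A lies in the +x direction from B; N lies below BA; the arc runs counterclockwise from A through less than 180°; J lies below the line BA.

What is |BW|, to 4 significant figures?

28.54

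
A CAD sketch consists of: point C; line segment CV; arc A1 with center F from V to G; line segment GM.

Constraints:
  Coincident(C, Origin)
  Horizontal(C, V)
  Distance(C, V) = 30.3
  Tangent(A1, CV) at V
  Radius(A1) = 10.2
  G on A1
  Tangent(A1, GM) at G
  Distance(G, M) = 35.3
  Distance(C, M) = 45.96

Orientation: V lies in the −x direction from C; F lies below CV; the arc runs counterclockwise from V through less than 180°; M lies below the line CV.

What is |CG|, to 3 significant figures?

41.6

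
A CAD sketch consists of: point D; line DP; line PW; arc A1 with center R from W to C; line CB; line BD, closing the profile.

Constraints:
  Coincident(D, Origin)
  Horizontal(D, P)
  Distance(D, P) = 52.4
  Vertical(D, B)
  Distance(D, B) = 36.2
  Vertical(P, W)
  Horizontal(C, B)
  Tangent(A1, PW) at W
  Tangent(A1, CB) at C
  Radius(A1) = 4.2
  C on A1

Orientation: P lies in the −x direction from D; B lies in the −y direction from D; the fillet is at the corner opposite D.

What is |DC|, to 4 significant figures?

60.28

D is at the origin; D and P share the same y with |DP| = 52.4 and P on the −x side, so P = (-52.40, 0.000). D and B share the same x with |DB| = 36.2 and B on the −y side, so B = (0.000, -36.20). The virtual corner opposite D is at (-52.40, -36.20). Tangency of A1 to PW means the radius RW is perpendicular to PW and since A1 is tangent to CB there, RC ⟂ CB, with radius 4.2, so the center R sits 4.2 in from both sides at R = (-48.20, -32.00). That places the tangent points at W = (-52.40, -32.00) on PW and C = (-48.20, -36.20) on CB. Then |DC| = |C − D| = 60.28.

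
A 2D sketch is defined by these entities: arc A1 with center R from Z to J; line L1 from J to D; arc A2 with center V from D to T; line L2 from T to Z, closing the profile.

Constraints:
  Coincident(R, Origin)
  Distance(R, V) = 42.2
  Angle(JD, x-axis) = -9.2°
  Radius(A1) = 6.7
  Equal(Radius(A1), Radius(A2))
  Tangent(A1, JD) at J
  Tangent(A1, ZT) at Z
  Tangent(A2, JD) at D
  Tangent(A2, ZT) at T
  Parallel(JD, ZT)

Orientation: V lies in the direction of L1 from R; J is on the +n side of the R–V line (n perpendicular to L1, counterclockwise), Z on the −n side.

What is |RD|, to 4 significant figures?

42.73

The slot axis is L1's direction at -9.2°, so u = (cos -9.2°, sin -9.2°) = (0.9871, -0.1599) and n = (−sin -9.2°, cos -9.2°) = (0.1599, 0.9871). R is at the origin and V lies 42.2 along u from R, so V = 42.2·u = (41.66, -6.747). Tangency of A1 to both parallel lines with radius 6.7 puts J and Z at R ± 6.7·n: J = (1.071, 6.614), Z = (-1.071, -6.614). Equal radii place D and T the same way about V: D = V + 6.7·n = (42.73, -0.1332), T = V − 6.7·n = (40.59, -13.36). Then |RD| = |D − R| = 42.73.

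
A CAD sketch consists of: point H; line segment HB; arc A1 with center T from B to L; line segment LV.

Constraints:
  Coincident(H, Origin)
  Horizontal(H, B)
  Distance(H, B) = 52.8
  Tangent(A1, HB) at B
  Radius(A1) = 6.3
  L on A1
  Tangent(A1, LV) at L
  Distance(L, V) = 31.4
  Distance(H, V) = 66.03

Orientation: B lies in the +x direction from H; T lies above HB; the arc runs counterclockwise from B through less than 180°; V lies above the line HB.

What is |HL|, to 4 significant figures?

59.47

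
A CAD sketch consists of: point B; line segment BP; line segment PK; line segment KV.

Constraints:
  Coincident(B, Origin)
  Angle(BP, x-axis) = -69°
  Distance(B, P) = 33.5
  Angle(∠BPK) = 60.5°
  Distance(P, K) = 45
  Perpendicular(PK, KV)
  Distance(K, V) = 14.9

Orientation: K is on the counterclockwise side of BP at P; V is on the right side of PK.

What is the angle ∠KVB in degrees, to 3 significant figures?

32.9°

B is at the origin; BP runs at -69.0° with length 33.5, so P = 33.5·(cos -69.0°, sin -69.0°) = (12.0, -31.3). ∠BPK = 60.5°, so PK runs at -69.0° + (180° − 60.5°) = 50.5° from the x-axis; with |PK| = 45.0, K = P + 45.0·(cos 50.5°, sin 50.5°) = (40.6, 3.45). PK is perpendicular to KV; with |KV| = 14.9 on the right of PK, V = K + 14.9·(0.772, -0.636) = (52.1, -6.03). Then cos ∠KVB = VK·VB / (|VK||VB|), giving 32.9°.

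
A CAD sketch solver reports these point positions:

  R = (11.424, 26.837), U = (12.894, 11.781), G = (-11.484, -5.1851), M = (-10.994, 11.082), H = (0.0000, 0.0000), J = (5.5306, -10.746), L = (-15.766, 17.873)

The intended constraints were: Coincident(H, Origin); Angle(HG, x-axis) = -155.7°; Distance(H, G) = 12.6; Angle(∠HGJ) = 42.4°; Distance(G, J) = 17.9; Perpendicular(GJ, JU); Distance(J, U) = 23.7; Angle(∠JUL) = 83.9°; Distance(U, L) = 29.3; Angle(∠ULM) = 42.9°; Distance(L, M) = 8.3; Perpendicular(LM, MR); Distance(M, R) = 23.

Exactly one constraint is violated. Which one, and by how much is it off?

Distance(M, R) = 23 — off by 4.40.

H = (0.00, 0.00) ✓; HG at -155.7° ✓; |HG| = 12.60 ✓; ∠HGJ = 42.40° ✓; |GJ| = 17.90 ✓; ∠(GJ, JU) = 90.00° ✓; |JU| = 23.70 ✓; ∠JUL = 83.90° ✓; |UL| = 29.30 ✓; ∠ULM = 42.90° ✓; |LM| = 8.300 ✓; ∠(LM, MR) = 90.00° ✓; |MR| = 27.40 ✗.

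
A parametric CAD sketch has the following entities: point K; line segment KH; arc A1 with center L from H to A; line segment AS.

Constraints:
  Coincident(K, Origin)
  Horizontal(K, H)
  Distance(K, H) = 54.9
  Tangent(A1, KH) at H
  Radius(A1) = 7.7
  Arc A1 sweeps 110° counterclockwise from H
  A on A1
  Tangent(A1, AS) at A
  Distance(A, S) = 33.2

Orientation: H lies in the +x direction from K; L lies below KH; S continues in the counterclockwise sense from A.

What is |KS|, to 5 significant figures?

72.167

K is at the origin; K and H share the same y with |KH| = 54.9 and H on the +x side, so H = (54.900, 0.0000). Since A1 is tangent to KH there, LH ⟂ KH, so L = H + (0, -7.7) = (54.900, -7.7000). On A1, H sits at bearing 90° from L; a 110° counterclockwise sweep puts A at bearing 200°, so A = L + 7.7·(cos 200°, sin 200°) = (47.664, -10.334). Since A1 is tangent to AS there, LA ⟂ AS, so AS runs along (−sin 200°, cos 200°); with |AS| = 33.2, S = (59.019, -41.531). Then |KS| = |S − K| = 72.167.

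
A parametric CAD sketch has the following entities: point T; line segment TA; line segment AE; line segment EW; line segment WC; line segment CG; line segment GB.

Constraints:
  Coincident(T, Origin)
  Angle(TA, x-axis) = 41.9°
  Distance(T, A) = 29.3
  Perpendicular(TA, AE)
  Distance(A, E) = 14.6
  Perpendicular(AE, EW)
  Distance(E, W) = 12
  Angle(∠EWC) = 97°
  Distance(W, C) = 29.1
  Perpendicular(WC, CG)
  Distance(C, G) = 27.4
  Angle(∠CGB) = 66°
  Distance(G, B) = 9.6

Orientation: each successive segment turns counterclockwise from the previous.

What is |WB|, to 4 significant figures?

31.07

T is at the origin; TA runs at 41.9° with length 29.3, so A = (21.81, 19.57). The perpendicularity gives AE at right angles to TA, so AE runs at 131.9°; with |AE| = 14.6, E = (12.06, 30.43). The perpendicularity gives EW at right angles to AE, so EW runs at -138.1°; with |EW| = 12.0, W = (3.126, 22.42). ∠EWC = 97.0° gives WC at -55.10° from the x-axis; with |WC| = 29.1, C = (19.78, -1.446). WC ⟂ CG, so CG runs at 34.90°; with |CG| = 27.4, G = (42.25, 14.23). ∠CGB = 66.0° gives GB at 148.9° from the x-axis; with |GB| = 9.6, B = (34.03, 19.19). Then |WB| = |B − W| = 31.07.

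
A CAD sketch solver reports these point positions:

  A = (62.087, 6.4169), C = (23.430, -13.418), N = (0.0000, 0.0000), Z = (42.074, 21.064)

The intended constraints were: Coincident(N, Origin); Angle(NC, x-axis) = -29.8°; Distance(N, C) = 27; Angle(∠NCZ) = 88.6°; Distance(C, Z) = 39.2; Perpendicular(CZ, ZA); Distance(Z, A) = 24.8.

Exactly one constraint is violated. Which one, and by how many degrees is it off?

Perpendicular(CZ, ZA) — off by 7.80°.

N = (0.00, 0.00) ✓; NC at -29.80° ✓; |NC| = 27.00 ✓; ∠NCZ = 88.60° ✓; |CZ| = 39.20 ✓; ∠(CZ, ZA) = 97.80° ✗; |ZA| = 24.80 ✓.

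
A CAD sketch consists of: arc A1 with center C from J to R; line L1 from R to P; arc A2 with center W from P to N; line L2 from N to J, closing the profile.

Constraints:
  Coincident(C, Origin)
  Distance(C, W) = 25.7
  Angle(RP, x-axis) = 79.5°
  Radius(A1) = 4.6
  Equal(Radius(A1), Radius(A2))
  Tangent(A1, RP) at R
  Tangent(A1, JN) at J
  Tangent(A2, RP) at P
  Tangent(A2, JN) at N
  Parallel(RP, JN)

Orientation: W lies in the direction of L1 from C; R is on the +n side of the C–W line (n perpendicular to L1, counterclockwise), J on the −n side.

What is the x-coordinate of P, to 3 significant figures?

0.160

The slot axis is L1's direction at 79.5°, so u = (cos 79.5°, sin 79.5°) = (0.182, 0.983) and n = (−sin 79.5°, cos 79.5°) = (-0.983, 0.182). C is at the origin and W lies 25.7 along u from C, so W = 25.7·u = (4.68, 25.3). Tangency of A1 to both parallel lines with radius 4.6 puts R and J at C ± 4.6·n: R = (-4.52, 0.838), J = (4.52, -0.838). Equal radii place P and N the same way about W: P = W + 4.6·n = (0.160, 26.1), N = W − 4.6·n = (9.21, 24.4). So P.x = 0.160.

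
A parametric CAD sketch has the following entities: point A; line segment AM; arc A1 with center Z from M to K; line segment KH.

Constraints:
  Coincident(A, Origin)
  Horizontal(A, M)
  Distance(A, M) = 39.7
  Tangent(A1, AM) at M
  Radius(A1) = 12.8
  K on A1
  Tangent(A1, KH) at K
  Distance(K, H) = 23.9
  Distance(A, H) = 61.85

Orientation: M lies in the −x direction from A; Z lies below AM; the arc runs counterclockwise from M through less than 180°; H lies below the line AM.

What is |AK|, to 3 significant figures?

54.4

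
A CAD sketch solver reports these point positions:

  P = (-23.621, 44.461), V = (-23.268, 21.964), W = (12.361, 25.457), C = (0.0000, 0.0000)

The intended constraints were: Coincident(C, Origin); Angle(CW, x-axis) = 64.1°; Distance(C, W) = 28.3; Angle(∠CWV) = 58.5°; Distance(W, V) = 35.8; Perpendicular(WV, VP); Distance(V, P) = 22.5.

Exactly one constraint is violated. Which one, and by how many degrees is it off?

Perpendicular(WV, VP) — off by 4.70°.

C = (0.00, 0.00) ✓; CW at 64.10° ✓; |CW| = 28.30 ✓; ∠CWV = 58.50° ✓; |WV| = 35.80 ✓; ∠(WV, VP) = 94.70° ✗; |VP| = 22.50 ✓.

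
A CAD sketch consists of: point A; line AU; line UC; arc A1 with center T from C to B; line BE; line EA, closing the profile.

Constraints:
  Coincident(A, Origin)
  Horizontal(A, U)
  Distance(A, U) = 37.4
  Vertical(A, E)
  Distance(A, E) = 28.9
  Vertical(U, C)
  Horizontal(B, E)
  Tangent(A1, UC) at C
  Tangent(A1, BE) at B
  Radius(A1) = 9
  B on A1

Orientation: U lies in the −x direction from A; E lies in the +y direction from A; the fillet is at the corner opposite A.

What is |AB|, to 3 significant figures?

40.5

A is at the origin; AU is horizontal with |AU| = 37.4 and U on the −x side, so U = (-37.4, 0.00). AE is vertical with |AE| = 28.9 and E on the +y side, so E = (0.00, 28.9). The virtual corner opposite A is at (-37.4, 28.9). Since A1 is tangent to UC there, TC ⟂ UC and A1 meets BE tangentially, so TB is at right angles to BE, with radius 9.0, so the center T sits 9.0 in from both sides at T = (-28.4, 19.9). That places the tangent points at C = (-37.4, 19.9) on UC and B = (-28.4, 28.9) on BE. Then |AB| = |B − A| = 40.5.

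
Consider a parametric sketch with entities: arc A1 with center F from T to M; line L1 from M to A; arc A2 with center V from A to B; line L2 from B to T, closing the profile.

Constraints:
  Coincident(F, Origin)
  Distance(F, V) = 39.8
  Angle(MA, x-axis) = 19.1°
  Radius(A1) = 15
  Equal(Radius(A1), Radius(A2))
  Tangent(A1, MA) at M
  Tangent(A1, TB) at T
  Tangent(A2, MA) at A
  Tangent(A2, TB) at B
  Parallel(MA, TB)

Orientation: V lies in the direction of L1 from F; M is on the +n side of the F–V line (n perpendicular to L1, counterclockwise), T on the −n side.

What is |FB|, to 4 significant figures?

42.53

The slot axis is L1's direction at 19.1°, so u = (cos 19.1°, sin 19.1°) = (0.9449, 0.3272) and n = (−sin 19.1°, cos 19.1°) = (-0.3272, 0.9449). F is at the origin and V lies 39.8 along u from F, so V = 39.8·u = (37.61, 13.02). Tangency of A1 to both parallel lines with radius 15.0 puts M and T at F ± 15.0·n: M = (-4.908, 14.17), T = (4.908, -14.17). Equal radii place A and B the same way about V: A = V + 15.0·n = (32.70, 27.20), B = V − 15.0·n = (42.52, -1.151). Then |FB| = |B − F| = 42.53.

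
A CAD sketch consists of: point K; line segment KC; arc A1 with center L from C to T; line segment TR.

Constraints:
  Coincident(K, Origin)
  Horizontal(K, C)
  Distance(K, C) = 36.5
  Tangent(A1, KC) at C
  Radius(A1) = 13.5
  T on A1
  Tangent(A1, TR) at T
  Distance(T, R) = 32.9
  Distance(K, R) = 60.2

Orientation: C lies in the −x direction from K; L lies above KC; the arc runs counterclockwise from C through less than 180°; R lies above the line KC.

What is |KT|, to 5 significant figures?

29.880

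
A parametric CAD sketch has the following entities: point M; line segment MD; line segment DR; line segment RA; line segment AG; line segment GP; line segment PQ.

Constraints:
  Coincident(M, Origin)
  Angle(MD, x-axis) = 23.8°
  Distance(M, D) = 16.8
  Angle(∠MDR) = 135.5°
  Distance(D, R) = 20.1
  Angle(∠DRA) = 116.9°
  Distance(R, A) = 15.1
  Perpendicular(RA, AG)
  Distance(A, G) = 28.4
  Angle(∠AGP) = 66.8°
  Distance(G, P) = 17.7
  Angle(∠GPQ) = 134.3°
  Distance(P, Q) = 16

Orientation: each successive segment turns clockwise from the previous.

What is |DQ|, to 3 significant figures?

11.6

M is at the origin; MD runs at 23.8° with length 16.8, so D = (15.4, 6.78). ∠MDR = 135.5° gives DR at -20.7° from the x-axis; with |DR| = 20.1, R = (34.2, -0.325). ∠DRA = 116.9° gives RA at -83.8° from the x-axis; with |RA| = 15.1, A = (35.8, -15.3). RA ⟂ AG, so AG runs at -174°; with |AG| = 28.4, G = (7.57, -18.4). ∠AGP = 66.8° gives GP at 73.0° from the x-axis; with |GP| = 17.7, P = (12.7, -1.48). ∠GPQ = 134.3° gives PQ at 27.3° from the x-axis; with |PQ| = 16.0, Q = (27.0, 5.86). Then |DQ| = |Q − D| = 11.6.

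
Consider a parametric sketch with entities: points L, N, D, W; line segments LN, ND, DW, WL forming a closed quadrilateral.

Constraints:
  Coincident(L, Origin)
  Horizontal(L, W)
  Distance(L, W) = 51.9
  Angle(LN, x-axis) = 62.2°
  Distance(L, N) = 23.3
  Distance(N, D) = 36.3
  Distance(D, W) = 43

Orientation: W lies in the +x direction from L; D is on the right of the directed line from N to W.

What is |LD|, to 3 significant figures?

19.7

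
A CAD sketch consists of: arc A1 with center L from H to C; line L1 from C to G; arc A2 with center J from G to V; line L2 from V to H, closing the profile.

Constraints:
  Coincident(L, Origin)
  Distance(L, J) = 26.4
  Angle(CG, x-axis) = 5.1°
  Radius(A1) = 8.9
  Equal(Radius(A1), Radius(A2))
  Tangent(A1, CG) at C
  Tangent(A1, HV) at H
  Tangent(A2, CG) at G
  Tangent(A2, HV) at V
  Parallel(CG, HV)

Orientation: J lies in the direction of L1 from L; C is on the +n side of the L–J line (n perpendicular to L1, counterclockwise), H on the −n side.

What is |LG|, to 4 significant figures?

27.86

The slot axis is L1's direction at 5.1°, so u = (cos 5.1°, sin 5.1°) = (0.9960, 0.08889) and n = (−sin 5.1°, cos 5.1°) = (-0.08889, 0.9960). L is at the origin and J lies 26.4 along u from L, so J = 26.4·u = (26.30, 2.347). Tangency of A1 to both parallel lines with radius 8.9 puts C and H at L ± 8.9·n: C = (-0.7912, 8.865), H = (0.7912, -8.865). Equal radii place G and V the same way about J: G = J + 8.9·n = (25.50, 11.21), V = J − 8.9·n = (27.09, -6.518). Then |LG| = |G − L| = 27.86.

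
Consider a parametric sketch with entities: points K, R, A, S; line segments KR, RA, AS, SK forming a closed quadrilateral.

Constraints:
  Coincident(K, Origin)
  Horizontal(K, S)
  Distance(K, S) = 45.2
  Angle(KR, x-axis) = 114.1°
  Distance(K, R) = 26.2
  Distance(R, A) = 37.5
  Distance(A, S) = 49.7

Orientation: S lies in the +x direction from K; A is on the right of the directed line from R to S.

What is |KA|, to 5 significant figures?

13.062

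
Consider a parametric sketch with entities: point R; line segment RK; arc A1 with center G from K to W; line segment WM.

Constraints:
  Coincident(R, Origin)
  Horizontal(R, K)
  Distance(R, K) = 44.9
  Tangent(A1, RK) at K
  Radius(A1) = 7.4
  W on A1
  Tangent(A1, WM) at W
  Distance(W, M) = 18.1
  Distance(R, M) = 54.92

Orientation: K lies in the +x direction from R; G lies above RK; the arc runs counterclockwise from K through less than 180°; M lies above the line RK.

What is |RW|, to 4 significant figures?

52.89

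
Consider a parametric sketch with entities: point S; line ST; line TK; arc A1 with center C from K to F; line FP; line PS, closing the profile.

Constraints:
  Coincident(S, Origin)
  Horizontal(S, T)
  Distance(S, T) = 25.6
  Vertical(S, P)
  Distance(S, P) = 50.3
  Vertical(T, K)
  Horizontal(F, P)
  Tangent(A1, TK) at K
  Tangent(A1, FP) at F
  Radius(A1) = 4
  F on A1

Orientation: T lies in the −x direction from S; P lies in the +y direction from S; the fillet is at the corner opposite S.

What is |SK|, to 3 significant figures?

52.9

S is at the origin; S and T share the same y with |ST| = 25.6 and T on the −x side, so T = (-25.6, 0.00). S and P share the same x with |SP| = 50.3 and P on the +y side, so P = (0.00, 50.3). The virtual corner opposite S is at (-25.6, 50.3). A1 meets TK tangentially, so CK is at right angles to TK and the tangent condition forces CF to be normal to FP, with radius 4.0, so the center C sits 4.0 in from both sides at C = (-21.6, 46.3). That places the tangent points at K = (-25.6, 46.3) on TK and F = (-21.6, 50.3) on FP. Then |SK| = |K − S| = 52.9.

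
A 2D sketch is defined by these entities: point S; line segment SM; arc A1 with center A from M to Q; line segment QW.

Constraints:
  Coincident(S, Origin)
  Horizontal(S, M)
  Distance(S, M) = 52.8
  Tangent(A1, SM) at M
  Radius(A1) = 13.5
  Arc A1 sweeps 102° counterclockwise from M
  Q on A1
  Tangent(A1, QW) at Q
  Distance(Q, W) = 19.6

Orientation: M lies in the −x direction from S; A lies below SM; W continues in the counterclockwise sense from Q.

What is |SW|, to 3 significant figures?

71.4

S is at the origin; S and M share the same y with |SM| = 52.8 and M on the −x side, so M = (-52.8, 0.00). Since A1 is tangent to SM there, AM ⟂ SM, so A = M + (0, -13.5) = (-52.8, -13.5). On A1, M sits at bearing 90° from A; a 102° counterclockwise sweep puts Q at bearing 192°, so Q = A + 13.5·(cos 192°, sin 192°) = (-66.0, -16.3). A1 meets QW tangentially, so AQ is at right angles to QW, so QW runs along (−sin 192°, cos 192°); with |QW| = 19.6, W = (-61.9, -35.5). Then |SW| = |W − S| = 71.4.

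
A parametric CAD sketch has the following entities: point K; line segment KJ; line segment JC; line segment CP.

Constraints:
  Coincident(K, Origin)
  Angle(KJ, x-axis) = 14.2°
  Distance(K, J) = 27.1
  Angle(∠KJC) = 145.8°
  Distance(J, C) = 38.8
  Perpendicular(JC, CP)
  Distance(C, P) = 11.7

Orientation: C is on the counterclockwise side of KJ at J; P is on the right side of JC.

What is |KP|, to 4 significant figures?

66.88

K is at the origin; KJ runs at 14.2° with length 27.1, so J = 27.1·(cos 14.2°, sin 14.2°) = (26.27, 6.648). ∠KJC = 145.8°, so JC runs at 14.2° + (180° − 145.8°) = 48.40° from the x-axis; with |JC| = 38.8, C = J + 38.8·(cos 48.40°, sin 48.40°) = (52.03, 35.66). JC is perpendicular to CP; with |CP| = 11.7 on the right of JC, P = C + 11.7·(0.7478, -0.6639) = (60.78, 27.89). Then |KP| = |P − K| = 66.88.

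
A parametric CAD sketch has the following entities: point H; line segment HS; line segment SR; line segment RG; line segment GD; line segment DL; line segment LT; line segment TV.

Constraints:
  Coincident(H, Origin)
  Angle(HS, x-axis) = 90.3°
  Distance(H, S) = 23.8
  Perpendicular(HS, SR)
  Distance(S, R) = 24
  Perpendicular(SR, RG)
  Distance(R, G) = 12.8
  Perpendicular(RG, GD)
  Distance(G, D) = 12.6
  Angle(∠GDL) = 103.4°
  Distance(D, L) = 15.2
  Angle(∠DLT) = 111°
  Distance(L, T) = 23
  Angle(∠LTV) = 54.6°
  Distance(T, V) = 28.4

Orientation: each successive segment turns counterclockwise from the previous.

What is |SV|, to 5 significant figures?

29.577

∠DLT = 111.0° gives LT at 145.90° from the x-axis; with |LT| = 23.0, T = (-27.058, 38.639). ∠LTV = 54.6° gives TV at -88.700° from the x-axis; with |TV| = 28.4, V = (-26.413, 10.247). Then |SV| = |V − S| = 29.577.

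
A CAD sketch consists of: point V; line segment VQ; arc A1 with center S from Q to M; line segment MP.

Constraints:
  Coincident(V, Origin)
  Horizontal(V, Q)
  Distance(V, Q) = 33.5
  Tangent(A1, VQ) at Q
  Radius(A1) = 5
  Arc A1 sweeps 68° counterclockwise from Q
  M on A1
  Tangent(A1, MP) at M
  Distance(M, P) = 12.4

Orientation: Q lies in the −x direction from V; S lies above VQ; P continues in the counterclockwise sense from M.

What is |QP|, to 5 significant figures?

17.321

V is at the origin; V and Q share the same y with |VQ| = 33.5 and Q on the −x side, so Q = (-33.500, 0.0000). Tangency of A1 to VQ means the radius SQ is perpendicular to VQ, so S = Q + (0, 5) = (-33.500, 5.0000). On A1, Q sits at bearing -90° from S; a 68° counterclockwise sweep puts M at bearing -22°, so M = S + 5.0·(cos -22°, sin -22°) = (-28.864, 3.1270). Since A1 is tangent to MP there, SM ⟂ MP, so MP runs along (−sin -22°, cos -22°); with |MP| = 12.4, P = (-24.219, 14.624). Then |QP| = |P − Q| = 17.321.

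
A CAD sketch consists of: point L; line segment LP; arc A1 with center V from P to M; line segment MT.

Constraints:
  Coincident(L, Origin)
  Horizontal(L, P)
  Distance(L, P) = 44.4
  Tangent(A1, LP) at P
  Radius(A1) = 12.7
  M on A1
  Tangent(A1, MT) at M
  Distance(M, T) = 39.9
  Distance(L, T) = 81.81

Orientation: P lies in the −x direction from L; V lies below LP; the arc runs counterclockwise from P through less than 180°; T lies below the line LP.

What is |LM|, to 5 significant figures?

57.629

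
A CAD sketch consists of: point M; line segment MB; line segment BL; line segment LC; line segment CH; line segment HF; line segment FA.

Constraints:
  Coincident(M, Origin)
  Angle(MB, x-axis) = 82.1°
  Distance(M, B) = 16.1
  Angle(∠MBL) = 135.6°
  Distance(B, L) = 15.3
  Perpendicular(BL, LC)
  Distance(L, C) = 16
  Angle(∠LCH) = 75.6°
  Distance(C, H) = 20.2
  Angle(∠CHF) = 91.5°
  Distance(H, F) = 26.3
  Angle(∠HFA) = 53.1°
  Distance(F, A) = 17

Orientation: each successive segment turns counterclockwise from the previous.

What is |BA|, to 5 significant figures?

12.690

M is at the origin; MB runs at 82.1° with length 16.1, so B = (2.2129, 15.947). ∠MBL = 135.6° gives BL at 126.50° from the x-axis; with |BL| = 15.3, L = (-6.8879, 28.246). The perpendicularity gives LC at right angles to BL, so LC runs at -143.50°; with |LC| = 16.0, C = (-19.750, 18.729). ∠LCH = 75.6° gives CH at -39.100° from the x-axis; with |CH| = 20.2, H = (-4.0735, 5.9894). ∠CHF = 91.5° gives HF at 49.400° from the x-axis; with |HF| = 26.3, F = (13.042, 25.958). ∠HFA = 53.1° gives FA at 176.30° from the x-axis; with |FA| = 17.0, A = (-3.9227, 27.055). Then |BA| = |A − B| = 12.690.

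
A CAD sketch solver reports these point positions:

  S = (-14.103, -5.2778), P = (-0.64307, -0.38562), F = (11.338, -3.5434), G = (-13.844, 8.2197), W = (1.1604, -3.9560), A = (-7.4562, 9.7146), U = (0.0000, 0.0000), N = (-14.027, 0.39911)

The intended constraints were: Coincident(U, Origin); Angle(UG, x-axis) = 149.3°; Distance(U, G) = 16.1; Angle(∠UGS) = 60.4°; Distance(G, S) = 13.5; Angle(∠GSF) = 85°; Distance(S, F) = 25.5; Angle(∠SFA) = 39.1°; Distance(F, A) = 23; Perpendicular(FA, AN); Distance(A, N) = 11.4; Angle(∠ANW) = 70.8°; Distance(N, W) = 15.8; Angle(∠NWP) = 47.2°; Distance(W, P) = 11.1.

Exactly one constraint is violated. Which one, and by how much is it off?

Distance(W, P) = 11.1 — off by 7.10.

U = (0.00, 0.00) ✓; UG at 149.3° ✓; |UG| = 16.10 ✓; ∠UGS = 60.40° ✓; |GS| = 13.50 ✓; ∠GSF = 85.00° ✓; |SF| = 25.50 ✓; ∠SFA = 39.10° ✓; |FA| = 23.00 ✓; ∠(FA, AN) = 90.00° ✓; |AN| = 11.40 ✓; ∠ANW = 70.80° ✓; |NW| = 15.80 ✓; ∠NWP = 47.20° ✓; |WP| = 4.000 ✗.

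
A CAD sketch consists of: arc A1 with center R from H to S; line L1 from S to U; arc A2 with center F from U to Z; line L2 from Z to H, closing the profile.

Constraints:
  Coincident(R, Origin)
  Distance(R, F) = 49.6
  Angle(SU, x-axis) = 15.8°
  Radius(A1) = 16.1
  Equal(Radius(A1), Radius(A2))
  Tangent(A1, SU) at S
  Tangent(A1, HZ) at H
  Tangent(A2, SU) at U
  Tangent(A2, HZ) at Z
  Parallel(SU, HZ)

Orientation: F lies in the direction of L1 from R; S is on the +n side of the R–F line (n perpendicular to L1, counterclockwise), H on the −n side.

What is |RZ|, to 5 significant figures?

52.148

Tangency of A1 to both parallel lines with radius 16.1 puts S and H at R ± 16.1·n: S = (-4.3837, 15.492), H = (4.3837, -15.492). Equal radii place U and Z the same way about F: U = F + 16.1·n = (43.342, 28.997), Z = F − 16.1·n = (52.110, -1.9866). Then |RZ| = |Z − R| = 52.148.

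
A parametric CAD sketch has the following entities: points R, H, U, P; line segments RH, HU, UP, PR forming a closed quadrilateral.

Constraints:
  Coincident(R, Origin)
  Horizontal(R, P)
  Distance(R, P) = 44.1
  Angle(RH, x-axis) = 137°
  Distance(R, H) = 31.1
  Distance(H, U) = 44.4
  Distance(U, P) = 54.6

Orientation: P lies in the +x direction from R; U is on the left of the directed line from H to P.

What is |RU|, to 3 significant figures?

47.9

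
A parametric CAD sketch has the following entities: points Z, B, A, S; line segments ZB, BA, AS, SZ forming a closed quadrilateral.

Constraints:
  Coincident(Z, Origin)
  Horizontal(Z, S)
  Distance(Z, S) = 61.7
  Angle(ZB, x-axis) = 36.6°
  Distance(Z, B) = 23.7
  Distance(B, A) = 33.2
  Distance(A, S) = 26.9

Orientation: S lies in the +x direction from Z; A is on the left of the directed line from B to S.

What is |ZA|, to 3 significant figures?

56.2

Checks: ZB at 36.60° ✓; |BA| = 33.20 ✓; |AS| = 26.90 ✓.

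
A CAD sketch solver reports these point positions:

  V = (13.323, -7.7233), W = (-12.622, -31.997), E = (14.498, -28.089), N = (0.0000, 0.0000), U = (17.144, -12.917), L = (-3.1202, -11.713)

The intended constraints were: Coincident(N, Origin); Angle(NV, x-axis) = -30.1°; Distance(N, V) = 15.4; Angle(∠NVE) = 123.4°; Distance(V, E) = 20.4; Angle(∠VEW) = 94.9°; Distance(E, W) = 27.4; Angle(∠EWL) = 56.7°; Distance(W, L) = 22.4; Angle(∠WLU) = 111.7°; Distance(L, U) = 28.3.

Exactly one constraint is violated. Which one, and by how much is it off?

Distance(L, U) = 28.3 — off by 8.00.

N = (0.00, 0.00) ✓; NV at -30.10° ✓; |NV| = 15.40 ✓; ∠NVE = 123.4° ✓; |VE| = 20.40 ✓; ∠VEW = 94.90° ✓; |EW| = 27.40 ✓; ∠EWL = 56.70° ✓; |WL| = 22.40 ✓; ∠WLU = 111.7° ✓; |LU| = 20.30 ✗.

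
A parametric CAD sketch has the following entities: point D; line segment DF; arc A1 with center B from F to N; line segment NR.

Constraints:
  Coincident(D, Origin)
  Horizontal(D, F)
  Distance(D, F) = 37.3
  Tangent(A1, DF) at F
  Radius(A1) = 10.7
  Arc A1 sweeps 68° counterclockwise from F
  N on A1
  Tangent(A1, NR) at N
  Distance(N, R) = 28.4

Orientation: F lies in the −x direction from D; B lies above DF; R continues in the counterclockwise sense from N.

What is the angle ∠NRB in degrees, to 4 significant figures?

20.64°

D is at the origin; DF is horizontal with |DF| = 37.3 and F on the −x side, so F = (-37.30, 0.000). Tangency of A1 to DF means the radius BF is perpendicular to DF, so B = F + (0, 10.7) = (-37.30, 10.70). On A1, F sits at bearing -90° from B; a 68° counterclockwise sweep puts N at bearing -22°, so N = B + 10.7·(cos -22°, sin -22°) = (-27.38, 6.692). A1 meets NR tangentially, so BN is at right angles to NR, so NR runs along (−sin -22°, cos -22°); with |NR| = 28.4, R = (-16.74, 33.02). Then cos ∠NRB = RN·RB / (|RN||RB|), giving 20.64°.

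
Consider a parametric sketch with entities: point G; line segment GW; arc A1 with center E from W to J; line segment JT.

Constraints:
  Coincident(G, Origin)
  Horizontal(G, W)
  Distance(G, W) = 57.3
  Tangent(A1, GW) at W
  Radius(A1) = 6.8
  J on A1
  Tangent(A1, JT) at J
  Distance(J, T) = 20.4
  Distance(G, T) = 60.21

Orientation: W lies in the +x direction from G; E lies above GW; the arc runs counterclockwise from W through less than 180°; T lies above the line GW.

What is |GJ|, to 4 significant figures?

64.05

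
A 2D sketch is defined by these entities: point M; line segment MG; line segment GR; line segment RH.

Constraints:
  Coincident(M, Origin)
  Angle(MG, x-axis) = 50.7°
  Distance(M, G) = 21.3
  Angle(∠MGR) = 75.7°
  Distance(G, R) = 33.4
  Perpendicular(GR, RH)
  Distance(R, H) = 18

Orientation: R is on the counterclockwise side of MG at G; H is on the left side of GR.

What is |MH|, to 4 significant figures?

28.26

∠MGR = 75.7°, so GR runs at 50.7° + (180° − 75.7°) = 155.0° from the x-axis; with |GR| = 33.4, R = G + 33.4·(cos 155.0°, sin 155.0°) = (-16.78, 30.60). GR ⟂ RH; with |RH| = 18.0 on the left of GR, H = R + 18.0·(-0.4226, -0.9063) = (-24.39, 14.28). Then |MH| = |H − M| = 28.26.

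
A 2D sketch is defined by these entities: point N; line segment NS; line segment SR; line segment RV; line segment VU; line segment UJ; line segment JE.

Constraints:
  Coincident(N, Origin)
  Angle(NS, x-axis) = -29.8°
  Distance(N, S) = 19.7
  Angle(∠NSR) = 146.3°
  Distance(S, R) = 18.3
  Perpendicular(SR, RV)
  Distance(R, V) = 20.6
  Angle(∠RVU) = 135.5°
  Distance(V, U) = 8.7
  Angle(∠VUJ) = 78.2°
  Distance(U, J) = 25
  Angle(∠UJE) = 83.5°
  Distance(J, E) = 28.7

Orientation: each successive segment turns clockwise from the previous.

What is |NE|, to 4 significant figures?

44.11

N is at the origin; NS runs at -29.8° with length 19.7, so S = (17.09, -9.790). ∠NSR = 146.3° gives SR at -63.50° from the x-axis; with |SR| = 18.3, R = (25.26, -26.17). SR ⟂ RV, so RV runs at -153.5°; with |RV| = 20.6, V = (6.825, -35.36). ∠RVU = 135.5° gives VU at 162.0° from the x-axis; with |VU| = 8.7, U = (-1.449, -32.67). ∠VUJ = 78.2° gives UJ at 60.20° from the x-axis; with |UJ| = 25.0, J = (10.97, -10.98). ∠UJE = 83.5° gives JE at -36.30° from the x-axis; with |JE| = 28.7, E = (34.11, -27.97). Then |NE| = |E − N| = 44.11.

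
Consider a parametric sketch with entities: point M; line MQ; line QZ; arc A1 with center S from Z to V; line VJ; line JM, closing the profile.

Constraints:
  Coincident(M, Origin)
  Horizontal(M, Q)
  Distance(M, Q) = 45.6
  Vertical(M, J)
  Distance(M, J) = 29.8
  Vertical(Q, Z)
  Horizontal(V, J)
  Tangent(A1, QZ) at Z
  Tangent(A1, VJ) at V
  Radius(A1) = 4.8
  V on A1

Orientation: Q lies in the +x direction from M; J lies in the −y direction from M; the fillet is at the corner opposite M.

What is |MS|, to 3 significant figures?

47.9

M is at the origin; M and Q share the same y with |MQ| = 45.6 and Q on the +x side, so Q = (45.6, 0.00). MJ is vertical with |MJ| = 29.8 and J on the −y side, so J = (0.00, -29.8). The virtual corner opposite M is at (45.6, -29.8). Since A1 is tangent to QZ there, SZ ⟂ QZ and tangency of A1 to VJ means the radius SV is perpendicular to VJ, with radius 4.8, so the center S sits 4.8 in from both sides at S = (40.8, -25.0). Then |MS| = |S − M| = 47.9.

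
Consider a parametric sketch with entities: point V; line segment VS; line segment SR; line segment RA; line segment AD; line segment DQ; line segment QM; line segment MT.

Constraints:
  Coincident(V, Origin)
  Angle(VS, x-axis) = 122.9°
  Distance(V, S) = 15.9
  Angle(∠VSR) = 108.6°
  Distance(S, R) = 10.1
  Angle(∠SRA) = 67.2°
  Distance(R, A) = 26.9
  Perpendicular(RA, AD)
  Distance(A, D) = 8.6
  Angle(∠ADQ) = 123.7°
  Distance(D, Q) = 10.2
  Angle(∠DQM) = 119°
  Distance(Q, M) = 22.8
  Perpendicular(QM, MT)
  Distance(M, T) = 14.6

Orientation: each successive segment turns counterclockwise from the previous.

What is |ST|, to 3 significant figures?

18.5

∠DQM = 119.0° gives QM at 154° from the x-axis; with |QM| = 22.8, M = (-16.5, 14.6). The perpendicularity gives MT at right angles to QM, so MT runs at -116°; with |MT| = 14.6, T = (-22.8, 1.45). Then |ST| = |T − S| = 18.5.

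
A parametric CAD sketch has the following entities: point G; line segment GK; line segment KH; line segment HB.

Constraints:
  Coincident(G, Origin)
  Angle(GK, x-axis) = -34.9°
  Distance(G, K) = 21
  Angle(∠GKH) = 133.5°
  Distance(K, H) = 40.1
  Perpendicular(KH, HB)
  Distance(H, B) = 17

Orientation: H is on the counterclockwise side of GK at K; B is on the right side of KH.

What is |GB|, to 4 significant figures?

63.37

G is at the origin; GK runs at -34.9° with length 21.0, so K = 21.0·(cos -34.9°, sin -34.9°) = (17.22, -12.02). ∠GKH = 133.5°, so KH runs at -34.9° + (180° − 133.5°) = 11.60° from the x-axis; with |KH| = 40.1, H = K + 40.1·(cos 11.60°, sin 11.60°) = (56.50, -3.952). KH ⟂ HB; with |HB| = 17.0 on the right of KH, B = H + 17.0·(0.2011, -0.9796) = (59.92, -20.60). Then |GB| = |B − G| = 63.37.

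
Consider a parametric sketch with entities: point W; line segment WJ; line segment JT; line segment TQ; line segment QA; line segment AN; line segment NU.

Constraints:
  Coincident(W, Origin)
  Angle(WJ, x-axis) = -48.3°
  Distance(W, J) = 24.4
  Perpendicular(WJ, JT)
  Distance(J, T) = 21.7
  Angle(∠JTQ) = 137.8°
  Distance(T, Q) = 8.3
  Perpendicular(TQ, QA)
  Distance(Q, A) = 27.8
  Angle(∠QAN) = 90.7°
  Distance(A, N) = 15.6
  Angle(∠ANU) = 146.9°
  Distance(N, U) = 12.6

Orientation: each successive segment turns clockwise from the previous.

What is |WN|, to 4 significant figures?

8.927

W is at the origin; WJ runs at -48.3° with length 24.4, so J = (16.23, -18.22). WJ ⟂ JT, so JT runs at -138.3°; with |JT| = 21.7, T = (0.02957, -32.65). ∠JTQ = 137.8° gives TQ at 179.5° from the x-axis; with |TQ| = 8.3, Q = (-8.270, -32.58). TQ ⟂ QA, so QA runs at 89.50°; with |QA| = 27.8, A = (-8.028, -4.782). ∠QAN = 90.7° gives AN at 0.2000° from the x-axis; with |AN| = 15.6, N = (7.572, -4.728). Then |WN| = |N − W| = 8.927.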